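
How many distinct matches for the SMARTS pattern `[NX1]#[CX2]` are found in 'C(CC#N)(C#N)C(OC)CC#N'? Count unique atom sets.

3

[NX1]#[CX2] is the SMARTS for a nitrile: a nitrogen triple-bonded to a two-connected carbon.
The molecule carries 3 separate instances of a nitrile (-C#N) meeting every constraint; each maps to a distinct set of atoms, giving 3 matches.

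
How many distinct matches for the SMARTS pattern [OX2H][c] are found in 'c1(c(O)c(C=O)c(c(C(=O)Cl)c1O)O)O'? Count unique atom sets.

4

[OX2H][c] is the SMARTS for a phenol: a hydroxyl oxygen attached to an aromatic carbon.
The molecule carries 4 separate instances of a hydroxyl group (-OH) meeting every constraint; each maps to a distinct set of atoms, giving 4 matches.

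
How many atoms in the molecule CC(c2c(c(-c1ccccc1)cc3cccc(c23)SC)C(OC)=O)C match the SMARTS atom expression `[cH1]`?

9

The query [cH1] means: aromatic carbon bearing exactly one hydrogen.
Check the 25 heavy atoms by environment: 7× c (aromatic, H0) → no; 9× c (aromatic, H1) → match; 1× S (H0) → no; 4× C (H3) → no; 1× C (H1) → no; 1× C (H0) → no; 2× O (H0) → no.
That gives 9 matching atoms.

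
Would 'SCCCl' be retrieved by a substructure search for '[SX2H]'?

The pattern [SX2H] describes an aliphatic sulfur with two connections, one being H — a thiol.
The molecule carries a thiol (-SH), whose atoms satisfy every constraint of the query, so the pattern matches.

Yes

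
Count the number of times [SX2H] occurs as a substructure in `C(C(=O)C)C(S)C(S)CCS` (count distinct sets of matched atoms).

3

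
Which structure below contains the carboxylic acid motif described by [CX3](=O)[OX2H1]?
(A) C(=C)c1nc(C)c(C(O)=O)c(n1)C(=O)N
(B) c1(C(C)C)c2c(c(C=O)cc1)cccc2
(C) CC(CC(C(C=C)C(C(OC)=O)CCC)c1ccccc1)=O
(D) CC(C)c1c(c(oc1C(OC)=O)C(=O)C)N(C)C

[CX3](=O)[OX2H1] describes an sp2 carbon double-bonded to O and single-bonded to an -OH oxygen (a carboxylic acid).
(A) contains a carboxylic acid group (-C(=O)OH), which satisfies every atom and bond constraint.
(B) has an aldehyde (-CHO) but there is no singly-bonded oxygen on the carbonyl carbon.
(C) has a methyl-ester group (-C(=O)OCH3) but the singly-bonded O has no H (OX2H0, not OX2H1).
(D) has a methyl-ester group (-C(=O)OCH3) but the singly-bonded O has no H (OX2H0, not OX2H1).
So the answer is (A).

A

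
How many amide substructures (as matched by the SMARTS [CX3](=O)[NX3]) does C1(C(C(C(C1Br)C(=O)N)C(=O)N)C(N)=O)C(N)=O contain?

4

[CX3](=O)[NX3] is the SMARTS for an amide: a carbonyl carbon bonded to a trivalent nitrogen.
The molecule carries 4 separate instances of a primary amide (-C(=O)NH2) meeting every constraint; each maps to a distinct set of atoms, giving 4 matches.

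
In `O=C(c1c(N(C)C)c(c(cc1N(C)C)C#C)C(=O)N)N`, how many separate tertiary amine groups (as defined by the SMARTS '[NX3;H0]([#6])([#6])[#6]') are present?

[NX3;H0]([#6])([#6])[#6] is the SMARTS for a tertiary amine: a trivalent nitrogen with no H, bonded to three carbons.
The molecule carries 2 separate instances of a dimethylamino group (-N(CH3)2) meeting every constraint; each maps to a distinct set of atoms, giving 2 matches.

2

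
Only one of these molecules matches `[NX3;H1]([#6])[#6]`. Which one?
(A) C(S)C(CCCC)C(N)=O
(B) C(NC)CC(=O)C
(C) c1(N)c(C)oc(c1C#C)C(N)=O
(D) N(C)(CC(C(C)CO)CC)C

B

[NX3;H1]([#6])[#6] describes a trivalent nitrogen with one H, bonded to two carbons (a secondary amine).
(A) has a primary amide (-C(=O)NH2) but the -C(=O)NH2 nitrogen has H2, not H1.
(B) contains an N-methylamino group (-NHCH3), which satisfies every atom and bond constraint.
(C) has a primary amide (-C(=O)NH2) but the -C(=O)NH2 nitrogen has H2, not H1.
(D) has a dimethylamino group (-N(CH3)2) but the nitrogen has H0, not H1.
So the answer is (B).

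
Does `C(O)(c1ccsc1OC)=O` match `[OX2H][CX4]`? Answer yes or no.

No

The pattern [OX2H][CX4] describes a hydroxyl oxygen bound to an sp3 (X4) carbon — an aliphatic alcohol.
The closest candidate here is a methoxy ether (-OCH3), but the oxygen has H0 (ether), not H1. No other fragment satisfies the full query, so there is no match.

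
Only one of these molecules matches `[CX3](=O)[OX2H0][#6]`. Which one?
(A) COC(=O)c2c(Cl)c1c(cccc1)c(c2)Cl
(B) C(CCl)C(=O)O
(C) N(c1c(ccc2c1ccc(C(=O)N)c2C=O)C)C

A

[CX3](=O)[OX2H0][#6] describes a carbonyl carbon bonded to an oxygen that is itself bonded to carbon (no H on that O) (an ester).
(A) contains a methyl-ester group (-C(=O)OCH3), which satisfies every atom and bond constraint.
(B) has a carboxylic acid group (-C(=O)OH) but the singly-bonded O carries H (OX2H1, not H0).
(C) has a primary amide (-C(=O)NH2) but the carbonyl is bonded to N, not to an O-C linkage.
So the answer is (A).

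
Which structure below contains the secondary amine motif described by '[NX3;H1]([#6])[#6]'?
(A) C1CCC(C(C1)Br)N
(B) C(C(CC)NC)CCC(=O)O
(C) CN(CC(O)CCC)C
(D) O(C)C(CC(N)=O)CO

B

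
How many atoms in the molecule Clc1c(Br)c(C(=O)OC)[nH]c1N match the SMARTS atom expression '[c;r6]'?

Check the 12 heavy atoms by environment: 1× n (aromatic, in 5-ring) → no; 4× c (aromatic, in 5-ring) → no; 1× Cl (acyclic) → no; 2× C (acyclic) → no; 2× O (acyclic) → no; 1× N (acyclic) → no; 1× Br (acyclic) → no.
No environment satisfies the query, so 0 matching atoms.

0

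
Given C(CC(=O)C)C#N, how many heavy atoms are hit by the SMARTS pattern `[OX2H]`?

0

The query [OX2H] means: aliphatic oxygen with two connections, one of which is H — an -OH oxygen.
Check the 7 heavy atoms by environment: 2× C (H2, X4) → no; 1× C (H0, X2) → no; 1× N (H0, X1) → no; 1× C (H0, X3) → no; 1× O (H0, X1) → no; 1× C (H3, X4) → no.
No environment satisfies the query, so 0 matching atoms.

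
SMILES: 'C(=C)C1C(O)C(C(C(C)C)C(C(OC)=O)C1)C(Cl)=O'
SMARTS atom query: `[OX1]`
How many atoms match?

The query [OX1] means: aliphatic oxygen with one total connection — typically a carbonyl =O or an oxide.
Check the 19 heavy atoms by environment: 10× C (X4) → no; 4× C (X3) → no; 2× O (X1) → match; 2× O (X2) → no; 1× Cl (X1) → no.
That gives 2 matching atoms.

2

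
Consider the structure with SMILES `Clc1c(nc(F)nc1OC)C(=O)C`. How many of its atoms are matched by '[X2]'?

3

The query [X2] means: any atom with exactly two total connections (bonds + H).
Check the 13 heavy atoms by environment: 2× n (aromatic, X2) → match; 4× c (aromatic, X3) → no; 1× Cl (X1) → no; 1× C (X3) → no; 1× O (X1) → no; 2× C (X4) → no; 1× O (X2) → match; 1× F (X1) → no.
Summing the matching environments: 2 + 1 = 3 matching atoms.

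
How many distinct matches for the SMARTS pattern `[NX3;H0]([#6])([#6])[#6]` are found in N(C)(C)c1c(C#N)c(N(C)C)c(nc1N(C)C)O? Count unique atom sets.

[NX3;H0]([#6])([#6])[#6] is the SMARTS for a tertiary amine: a trivalent nitrogen with no H, bonded to three carbons.
The molecule carries 3 separate instances of a dimethylamino group (-N(CH3)2) meeting every constraint; each maps to a distinct set of atoms, giving 3 matches.

3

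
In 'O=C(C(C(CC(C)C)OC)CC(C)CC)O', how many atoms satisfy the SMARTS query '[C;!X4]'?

The query [C;!X4] means: aliphatic carbon that does not have four total connections.
Check the 16 heavy atoms by environment: 12× C (X4) → no; 2× O (X2) → no; 1× C (X3) → match; 1× O (X1) → no.
That gives 1 matching atom.

1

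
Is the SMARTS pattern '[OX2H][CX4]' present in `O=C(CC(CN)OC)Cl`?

No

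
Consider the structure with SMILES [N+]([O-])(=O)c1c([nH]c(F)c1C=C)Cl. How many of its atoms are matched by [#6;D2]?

1

The query [#6;D2] means: any carbon bonded to exactly two heavy atoms.
Check the 12 heavy atoms by environment: 1× n (aromatic, D2) → no; 4× c (aromatic, D3) → no; 1× C (D2) → match; 1× C (D1) → no; 1× N (charge +1, D3) → no; 1× O (charge -1, D1) → no; 1× O (D1) → no; 1× F (D1) → no; 1× Cl (D1) → no.
That gives 1 matching atom.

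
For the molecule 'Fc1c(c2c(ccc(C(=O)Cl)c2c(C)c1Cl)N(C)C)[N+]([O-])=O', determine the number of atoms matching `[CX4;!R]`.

The query [CX4;!R] means: aliphatic carbon with four total connections, not in a ring.
Check the 22 heavy atoms by environment: 10× c (aromatic, X3, in 6-ring) → no; 1× N (X3, acyclic) → no; 3× C (X4, acyclic) → match; 1× F (X1, acyclic) → no; 2× Cl (X1, acyclic) → no; 1× N (charge +1, X3, acyclic) → no; 1× O (charge -1, X1, acyclic) → no; 2× O (X1, acyclic) → no; 1× C (X3, acyclic) → no.
That gives 3 matching atoms.

3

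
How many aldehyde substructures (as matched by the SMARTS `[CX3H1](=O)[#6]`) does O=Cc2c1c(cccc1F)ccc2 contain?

1

[CX3H1](=O)[#6] is the SMARTS for an aldehyde: an sp2 carbon with one H, double-bonded to O and single-bonded to carbon.
Exactly one fragment in the molecule meets all constraints, giving 1 match.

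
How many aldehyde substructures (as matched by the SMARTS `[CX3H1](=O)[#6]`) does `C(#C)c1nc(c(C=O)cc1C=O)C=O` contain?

3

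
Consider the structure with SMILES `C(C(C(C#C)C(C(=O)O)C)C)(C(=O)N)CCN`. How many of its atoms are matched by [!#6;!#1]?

The query [!#6;!#1] means: not carbon and not hydrogen — any heteroatom.
Check the 17 heavy atoms by environment: 12× C → no; 3× O → match; 2× N → match.
Summing the matching environments: 3 + 2 = 5 matching atoms.

5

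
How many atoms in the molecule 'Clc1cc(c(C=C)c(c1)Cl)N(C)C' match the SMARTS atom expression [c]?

6

The query [c] means: lowercase c matches aromatic carbon only.
Check the 13 heavy atoms by environment: 6× c (aromatic) → match; 4× C → no; 2× Cl → no; 1× N → no.
That gives 6 matching atoms.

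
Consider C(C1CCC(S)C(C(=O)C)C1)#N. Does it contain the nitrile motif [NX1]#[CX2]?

Yes

The pattern [NX1]#[CX2] describes a nitrogen triple-bonded to a two-connected carbon — a nitrile.
The molecule carries a nitrile (-C#N), whose atoms satisfy every constraint of the query, so the pattern matches.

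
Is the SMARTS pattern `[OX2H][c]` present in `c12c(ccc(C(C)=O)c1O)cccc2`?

The pattern [OX2H][c] describes a hydroxyl oxygen attached to an aromatic carbon — a phenol.
The molecule carries a hydroxyl group (-OH), whose atoms satisfy every constraint of the query, so the pattern matches.

Yes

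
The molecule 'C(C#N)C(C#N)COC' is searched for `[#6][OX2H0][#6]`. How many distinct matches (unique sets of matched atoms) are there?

1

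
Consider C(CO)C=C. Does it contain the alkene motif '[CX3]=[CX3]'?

The pattern [CX3]=[CX3] describes a non-aromatic C=C double bond between two sp2 carbons — an alkene.
The molecule carries a vinyl group (-CH=CH2), whose atoms satisfy every constraint of the query, so the pattern matches.

Yes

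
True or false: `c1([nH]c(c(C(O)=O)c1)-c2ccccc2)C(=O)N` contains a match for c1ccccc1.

True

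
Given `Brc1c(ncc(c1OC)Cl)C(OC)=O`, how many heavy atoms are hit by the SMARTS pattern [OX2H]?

0

The query [OX2H] means: aliphatic oxygen with two connections, one of which is H — an -OH oxygen.
Check the 14 heavy atoms by environment: 1× n (aromatic, H0, X2) → no; 4× c (aromatic, H0, X3) → no; 1× c (aromatic, H1, X3) → no; 1× Br (H0, X1) → no; 1× Cl (H0, X1) → no; 1× C (H0, X3) → no; 1× O (H0, X1) → no; 2× O (H0, X2) → no; 2× C (H3, X4) → no.
No environment satisfies the query, so 0 matching atoms.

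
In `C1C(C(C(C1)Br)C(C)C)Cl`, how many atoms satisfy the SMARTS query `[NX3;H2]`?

0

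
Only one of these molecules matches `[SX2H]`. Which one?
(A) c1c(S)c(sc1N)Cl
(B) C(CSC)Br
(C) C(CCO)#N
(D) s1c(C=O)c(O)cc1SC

A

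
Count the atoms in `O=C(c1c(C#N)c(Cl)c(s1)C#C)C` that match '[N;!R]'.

1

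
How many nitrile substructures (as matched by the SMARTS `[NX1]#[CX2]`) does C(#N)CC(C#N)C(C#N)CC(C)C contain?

3

[NX1]#[CX2] is the SMARTS for a nitrile: a nitrogen triple-bonded to a two-connected carbon.
The molecule carries 3 separate instances of a nitrile (-C#N) meeting every constraint; each maps to a distinct set of atoms, giving 3 matches.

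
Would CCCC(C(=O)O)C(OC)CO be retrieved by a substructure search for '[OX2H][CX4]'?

Yes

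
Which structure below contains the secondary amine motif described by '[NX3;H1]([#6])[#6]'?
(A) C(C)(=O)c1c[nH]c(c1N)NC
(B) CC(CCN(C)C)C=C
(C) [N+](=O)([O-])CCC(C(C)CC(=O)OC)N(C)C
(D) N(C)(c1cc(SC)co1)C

[NX3;H1]([#6])[#6] describes a trivalent nitrogen with one H, bonded to two carbons (a secondary amine).
(A) contains an N-methylamino group (-NHCH3), which satisfies every atom and bond constraint.
(B) has a dimethylamino group (-N(CH3)2) but the nitrogen has H0, not H1.
(C) has a dimethylamino group (-N(CH3)2) but the nitrogen has H0, not H1.
(D) has a dimethylamino group (-N(CH3)2) but the nitrogen has H0, not H1.
So the answer is (A).

A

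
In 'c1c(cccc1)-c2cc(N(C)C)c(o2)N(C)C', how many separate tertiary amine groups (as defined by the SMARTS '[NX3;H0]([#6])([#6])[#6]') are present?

2

[NX3;H0]([#6])([#6])[#6] is the SMARTS for a tertiary amine: a trivalent nitrogen with no H, bonded to three carbons.
The molecule carries 2 separate instances of a dimethylamino group (-N(CH3)2) meeting every constraint; each maps to a distinct set of atoms, giving 2 matches.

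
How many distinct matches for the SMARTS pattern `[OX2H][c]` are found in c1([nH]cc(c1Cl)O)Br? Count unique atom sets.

1

[OX2H][c] is the SMARTS for a phenol: a hydroxyl oxygen attached to an aromatic carbon.
Exactly one fragment in the molecule meets all constraints, giving 1 match.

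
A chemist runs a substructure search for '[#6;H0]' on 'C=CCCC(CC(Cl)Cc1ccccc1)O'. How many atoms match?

The query [#6;H0] means: any carbon with no attached hydrogen.
Check the 16 heavy atoms by environment: 5× C (H2) → no; 3× C (H1) → no; 1× c (aromatic, H0) → match; 5× c (aromatic, H1) → no; 1× O (H1) → no; 1× Cl (H0) → no.
That gives 1 matching atom.

1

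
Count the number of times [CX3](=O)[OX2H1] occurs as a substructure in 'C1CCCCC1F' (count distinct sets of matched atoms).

0

[CX3](=O)[OX2H1] is the SMARTS for a carboxylic acid: an sp2 carbon double-bonded to O and single-bonded to an -OH oxygen.
No fragment in the molecule satisfies every constraint, giving 0 matches.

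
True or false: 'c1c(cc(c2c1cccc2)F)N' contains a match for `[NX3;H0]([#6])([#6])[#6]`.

The pattern [NX3;H0]([#6])([#6])[#6] describes a trivalent nitrogen with no H, bonded to three carbons — a tertiary amine.
The closest candidate here is a primary amino group (-NH2), but the nitrogen has H2, not H0 with three carbons. No other fragment satisfies the full query, so there is no match.

False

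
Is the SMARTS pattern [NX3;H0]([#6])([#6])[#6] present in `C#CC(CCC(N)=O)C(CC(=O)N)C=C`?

The pattern [NX3;H0]([#6])([#6])[#6] describes a trivalent nitrogen with no H, bonded to three carbons — a tertiary amine.
The closest candidate here is a primary amide (-C(=O)NH2), but the amide nitrogen has H2 and only one carbon neighbour. No other fragment satisfies the full query, so there is no match.

No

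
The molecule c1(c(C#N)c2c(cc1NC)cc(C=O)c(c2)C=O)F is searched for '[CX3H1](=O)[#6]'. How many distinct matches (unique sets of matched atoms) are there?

2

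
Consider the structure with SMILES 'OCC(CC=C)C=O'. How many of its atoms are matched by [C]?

The query [C] means: uppercase C matches aliphatic (non-aromatic) carbon only.
Check the 8 heavy atoms by environment: 6× C → match; 2× O → no.
That gives 6 matching atoms.

6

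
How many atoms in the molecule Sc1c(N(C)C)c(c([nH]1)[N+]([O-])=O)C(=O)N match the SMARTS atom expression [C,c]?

7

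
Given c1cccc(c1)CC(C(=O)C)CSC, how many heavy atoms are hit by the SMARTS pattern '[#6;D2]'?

7

Check the 14 heavy atoms by environment: 2× C (D2) → match; 2× C (D3) → no; 1× c (aromatic, D3) → no; 5× c (aromatic, D2) → match; 1× S (D2) → no; 2× C (D1) → no; 1× O (D1) → no.
Summing the matching environments: 2 + 5 = 7 matching atoms.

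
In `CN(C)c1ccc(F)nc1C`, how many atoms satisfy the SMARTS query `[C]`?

3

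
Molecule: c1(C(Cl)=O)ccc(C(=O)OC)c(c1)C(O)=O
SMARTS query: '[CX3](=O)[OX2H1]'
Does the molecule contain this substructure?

Yes

The pattern [CX3](=O)[OX2H1] describes an sp2 carbon double-bonded to O and single-bonded to an -OH oxygen — a carboxylic acid.
The molecule carries a carboxylic acid group (-C(=O)OH), whose atoms satisfy every constraint of the query, so the pattern matches.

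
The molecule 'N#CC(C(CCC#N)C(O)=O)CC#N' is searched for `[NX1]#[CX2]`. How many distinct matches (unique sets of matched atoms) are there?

3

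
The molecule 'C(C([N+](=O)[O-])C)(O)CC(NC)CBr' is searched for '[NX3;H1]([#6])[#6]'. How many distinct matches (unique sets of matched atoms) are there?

1

[NX3;H1]([#6])[#6] is the SMARTS for a secondary amine: a trivalent nitrogen with one H, bonded to two carbons.
Exactly one fragment in the molecule meets all constraints, giving 1 match.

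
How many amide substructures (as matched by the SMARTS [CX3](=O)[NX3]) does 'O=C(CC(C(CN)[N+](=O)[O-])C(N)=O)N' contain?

2

[CX3](=O)[NX3] is the SMARTS for an amide: a carbonyl carbon bonded to a trivalent nitrogen.
The molecule carries 2 separate instances of a primary amide (-C(=O)NH2) meeting every constraint; each maps to a distinct set of atoms, giving 2 matches.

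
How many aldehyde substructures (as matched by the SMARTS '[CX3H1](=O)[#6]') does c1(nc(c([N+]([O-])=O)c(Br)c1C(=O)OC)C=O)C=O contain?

[CX3H1](=O)[#6] is the SMARTS for an aldehyde: an sp2 carbon with one H, double-bonded to O and single-bonded to carbon.
The molecule carries 2 separate instances of an aldehyde (-CHO) meeting every constraint; each maps to a distinct set of atoms, giving 2 matches.

2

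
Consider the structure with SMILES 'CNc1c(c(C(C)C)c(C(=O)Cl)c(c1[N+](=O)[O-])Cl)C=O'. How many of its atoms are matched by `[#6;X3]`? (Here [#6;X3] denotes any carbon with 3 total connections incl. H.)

8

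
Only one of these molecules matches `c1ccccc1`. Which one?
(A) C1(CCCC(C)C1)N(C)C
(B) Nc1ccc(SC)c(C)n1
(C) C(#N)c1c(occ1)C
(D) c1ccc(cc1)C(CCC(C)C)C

D

c1ccccc1 describes six aromatic carbons in a ring (a benzene ring).
(A) has a methyl group (-CH3) but no six-membered all-carbon aromatic ring is present.
(B) has a methyl group (-CH3) but no six-membered all-carbon aromatic ring is present.
(C) has a methyl group (-CH3) but no six-membered all-carbon aromatic ring is present.
(D) contains a phenyl ring, which satisfies every atom and bond constraint.
So the answer is (D).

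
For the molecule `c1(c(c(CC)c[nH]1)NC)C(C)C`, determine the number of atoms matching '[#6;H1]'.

2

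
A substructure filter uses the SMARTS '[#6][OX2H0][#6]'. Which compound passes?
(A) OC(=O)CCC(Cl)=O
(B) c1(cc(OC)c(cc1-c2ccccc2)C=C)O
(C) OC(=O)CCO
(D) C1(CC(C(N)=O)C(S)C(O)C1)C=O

B

[#6][OX2H0][#6] describes an aliphatic oxygen bridging two carbons with no H on the oxygen (an ether).
(A) has a carboxylic acid group (-C(=O)OH) but the -OH oxygen has H1; the =O is OX1, not OX2.
(B) contains a methoxy ether (-OCH3), which satisfies every atom and bond constraint.
(C) has a carboxylic acid group (-C(=O)OH) but the -OH oxygen has H1; the =O is OX1, not OX2.
(D) has a hydroxyl group (-OH) but the oxygen has H1, not H0 bridging two carbons.
So the answer is (B).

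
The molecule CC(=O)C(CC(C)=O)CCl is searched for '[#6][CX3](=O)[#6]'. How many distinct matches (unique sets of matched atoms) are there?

[#6][CX3](=O)[#6] is the SMARTS for a ketone: a carbonyl carbon (no H) flanked by two carbons.
The molecule carries 2 separate instances of an acetyl/ketone group (-C(=O)CH3) meeting every constraint; each maps to a distinct set of atoms, giving 2 matches.

2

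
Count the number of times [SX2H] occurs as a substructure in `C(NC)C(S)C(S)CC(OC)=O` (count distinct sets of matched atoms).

[SX2H] is the SMARTS for a thiol: an aliphatic sulfur with two connections, one being H.
The molecule carries 2 separate instances of a thiol (-SH) meeting every constraint; each maps to a distinct set of atoms, giving 2 matches.

2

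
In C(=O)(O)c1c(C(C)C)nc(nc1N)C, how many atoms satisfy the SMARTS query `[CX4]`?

4

Check the 14 heavy atoms by environment: 2× n (aromatic, X2) → no; 4× c (aromatic, X3) → no; 1× C (X3) → no; 1× O (X1) → no; 1× O (X2) → no; 4× C (X4) → match; 1× N (X3) → no.
That gives 4 matching atoms.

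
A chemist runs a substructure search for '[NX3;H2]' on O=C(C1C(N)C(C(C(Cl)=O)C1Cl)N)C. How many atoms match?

2

The query [NX3;H2] means: aliphatic N with 3 total connections, two of them H — an -NH2 nitrogen (amine or amide).
Check the 14 heavy atoms by environment: 5× C (H1, X4) → no; 2× C (H0, X3) → no; 2× O (H0, X1) → no; 1× C (H3, X4) → no; 2× Cl (H0, X1) → no; 2× N (H2, X3) → match.
That gives 2 matching atoms.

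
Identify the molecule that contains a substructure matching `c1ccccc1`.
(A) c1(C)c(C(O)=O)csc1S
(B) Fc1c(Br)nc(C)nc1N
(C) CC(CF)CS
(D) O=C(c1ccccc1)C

D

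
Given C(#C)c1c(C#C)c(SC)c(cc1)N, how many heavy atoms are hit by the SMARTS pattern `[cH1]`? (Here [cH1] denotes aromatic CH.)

2

The query [cH1] means: aromatic carbon bearing exactly one hydrogen.
Check the 13 heavy atoms by environment: 4× c (aromatic, H0) → no; 2× c (aromatic, H1) → match; 2× C (H0) → no; 2× C (H1) → no; 1× S (H0) → no; 1× C (H3) → no; 1× N (H2) → no.
That gives 2 matching atoms.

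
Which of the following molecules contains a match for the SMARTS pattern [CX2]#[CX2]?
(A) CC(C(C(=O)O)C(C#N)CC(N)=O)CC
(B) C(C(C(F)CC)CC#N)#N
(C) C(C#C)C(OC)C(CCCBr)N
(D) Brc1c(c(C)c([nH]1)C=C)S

C

[CX2]#[CX2] describes a carbon-carbon triple bond (an alkyne).
(A) has a nitrile (-C#N) but the triple bond is C#N, not C#C.
(B) has a nitrile (-C#N) but the triple bond is C#N, not C#C.
(C) contains an ethynyl group (-C#CH), which satisfies every atom and bond constraint.
(D) has a vinyl group (-CH=CH2) but the C=C is a double bond; both carbons are CX3, not CX2.
So the answer is (C).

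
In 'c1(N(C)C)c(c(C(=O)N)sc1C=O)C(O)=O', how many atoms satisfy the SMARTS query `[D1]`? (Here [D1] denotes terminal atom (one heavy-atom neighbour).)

7

Check the 16 heavy atoms by environment: 1× s (aromatic, D2) → no; 4× c (aromatic, D3) → no; 1× C (D2) → no; 4× O (D1) → match; 1× N (D3) → no; 2× C (D1) → match; 2× C (D3) → no; 1× N (D1) → match.
Summing the matching environments: 4 + 2 + 1 = 7 matching atoms.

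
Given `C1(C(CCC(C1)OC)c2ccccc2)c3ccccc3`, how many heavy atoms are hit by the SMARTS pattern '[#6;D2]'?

Check the 20 heavy atoms by environment: 3× C (D3) → no; 3× C (D2) → match; 2× c (aromatic, D3) → no; 10× c (aromatic, D2) → match; 1× O (D2) → no; 1× C (D1) → no.
Summing the matching environments: 3 + 10 = 13 matching atoms.

13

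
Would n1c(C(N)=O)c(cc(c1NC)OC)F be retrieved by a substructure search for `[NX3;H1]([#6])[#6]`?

The pattern [NX3;H1]([#6])[#6] describes a trivalent nitrogen with one H, bonded to two carbons — a secondary amine.
The molecule carries an N-methylamino group (-NHCH3), whose atoms satisfy every constraint of the query, so the pattern matches.

Yes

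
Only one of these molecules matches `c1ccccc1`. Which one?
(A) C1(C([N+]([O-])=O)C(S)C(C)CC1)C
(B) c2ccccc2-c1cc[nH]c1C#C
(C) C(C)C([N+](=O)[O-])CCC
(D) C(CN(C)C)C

B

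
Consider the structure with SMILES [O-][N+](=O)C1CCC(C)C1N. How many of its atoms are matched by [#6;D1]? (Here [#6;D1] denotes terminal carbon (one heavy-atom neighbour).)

1

The query [#6;D1] means: carbon bonded to exactly one heavy atom.
Check the 10 heavy atoms by environment: 2× C (D2) → no; 3× C (D3) → no; 1× C (D1) → match; 1× N (charge +1, D3) → no; 1× O (charge -1, D1) → no; 1× O (D1) → no; 1× N (D1) → no.
That gives 1 matching atom.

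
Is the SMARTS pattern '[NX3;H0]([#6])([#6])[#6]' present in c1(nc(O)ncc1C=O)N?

No

The pattern [NX3;H0]([#6])([#6])[#6] describes a trivalent nitrogen with no H, bonded to three carbons — a tertiary amine.
The closest candidate here is a primary amino group (-NH2), but the nitrogen has H2, not H0 with three carbons. No other fragment satisfies the full query, so there is no match.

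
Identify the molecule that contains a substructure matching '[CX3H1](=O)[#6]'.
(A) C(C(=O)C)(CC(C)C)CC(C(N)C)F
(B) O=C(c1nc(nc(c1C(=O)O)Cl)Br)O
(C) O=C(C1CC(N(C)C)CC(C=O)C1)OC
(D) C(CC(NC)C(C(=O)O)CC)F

C

[CX3H1](=O)[#6] describes an sp2 carbon with one H, double-bonded to O and single-bonded to carbon (an aldehyde).
(A) has an acetyl/ketone group (-C(=O)CH3) but the carbonyl carbon has H0 (two carbon neighbours), not H1.
(B) has a carboxylic acid group (-C(=O)OH) but the carbonyl carbon has H0 and is bonded to O, not H1.
(C) contains an aldehyde (-CHO), which satisfies every atom and bond constraint.
(D) has a carboxylic acid group (-C(=O)OH) but the carbonyl carbon has H0 and is bonded to O, not H1.
So the answer is (C).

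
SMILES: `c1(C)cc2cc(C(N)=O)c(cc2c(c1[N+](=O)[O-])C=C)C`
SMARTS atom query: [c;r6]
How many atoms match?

10

Check the 20 heavy atoms by environment: 10× c (aromatic, in 6-ring) → match; 5× C (acyclic) → no; 2× O (acyclic) → no; 1× N (acyclic) → no; 1× N (charge +1, acyclic) → no; 1× O (charge -1, acyclic) → no.
That gives 10 matching atoms.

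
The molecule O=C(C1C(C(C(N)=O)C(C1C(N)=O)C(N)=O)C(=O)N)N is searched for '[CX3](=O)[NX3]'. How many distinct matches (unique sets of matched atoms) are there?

5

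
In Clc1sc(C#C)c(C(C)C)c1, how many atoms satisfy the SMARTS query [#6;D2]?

2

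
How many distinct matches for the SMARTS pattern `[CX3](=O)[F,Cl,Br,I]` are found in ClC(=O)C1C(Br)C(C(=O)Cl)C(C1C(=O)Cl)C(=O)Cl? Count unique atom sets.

4

[CX3](=O)[F,Cl,Br,I] is the SMARTS for an acyl halide: a carbonyl carbon bonded to a halogen.
The molecule carries 4 separate instances of an acyl chloride (-C(=O)Cl) meeting every constraint; each maps to a distinct set of atoms, giving 4 matches.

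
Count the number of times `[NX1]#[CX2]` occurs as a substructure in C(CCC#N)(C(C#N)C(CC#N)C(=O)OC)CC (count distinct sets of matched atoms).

3

[NX1]#[CX2] is the SMARTS for a nitrile: a nitrogen triple-bonded to a two-connected carbon.
The molecule carries 3 separate instances of a nitrile (-C#N) meeting every constraint; each maps to a distinct set of atoms, giving 3 matches.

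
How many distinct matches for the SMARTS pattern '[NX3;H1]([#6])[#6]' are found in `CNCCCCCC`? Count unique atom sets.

1

[NX3;H1]([#6])[#6] is the SMARTS for a secondary amine: a trivalent nitrogen with one H, bonded to two carbons.
Exactly one fragment in the molecule meets all constraints, giving 1 match.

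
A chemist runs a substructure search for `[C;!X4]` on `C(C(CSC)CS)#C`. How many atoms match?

Check the 8 heavy atoms by environment: 4× C (X4) → no; 2× C (X2) → match; 2× S (X2) → no.
That gives 2 matching atoms.

2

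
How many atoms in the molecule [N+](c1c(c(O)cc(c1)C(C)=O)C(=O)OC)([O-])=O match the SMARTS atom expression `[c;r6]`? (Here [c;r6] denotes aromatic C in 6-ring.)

The query [c;r6] means: aromatic carbon that belongs to a six-membered ring.
Check the 17 heavy atoms by environment: 6× c (aromatic, in 6-ring) → match; 4× C (acyclic) → no; 5× O (acyclic) → no; 1× N (charge +1, acyclic) → no; 1× O (charge -1, acyclic) → no.
That gives 6 matching atoms.

6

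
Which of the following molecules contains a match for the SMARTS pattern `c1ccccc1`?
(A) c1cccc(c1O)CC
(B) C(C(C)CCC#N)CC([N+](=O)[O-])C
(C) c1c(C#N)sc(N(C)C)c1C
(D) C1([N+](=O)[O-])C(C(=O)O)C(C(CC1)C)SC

A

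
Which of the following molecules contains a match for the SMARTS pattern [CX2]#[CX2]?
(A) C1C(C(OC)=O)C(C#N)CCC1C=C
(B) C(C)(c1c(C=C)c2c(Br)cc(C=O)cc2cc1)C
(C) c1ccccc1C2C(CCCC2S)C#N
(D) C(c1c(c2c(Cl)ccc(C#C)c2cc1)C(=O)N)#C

[CX2]#[CX2] describes a carbon-carbon triple bond (an alkyne).
(A) has a nitrile (-C#N) but the triple bond is C#N, not C#C.
(B) has a vinyl group (-CH=CH2) but the C=C is a double bond; both carbons are CX3, not CX2.
(C) has a nitrile (-C#N) but the triple bond is C#N, not C#C.
(D) contains an ethynyl group (-C#CH), which satisfies every atom and bond constraint.
So the answer is (D).

D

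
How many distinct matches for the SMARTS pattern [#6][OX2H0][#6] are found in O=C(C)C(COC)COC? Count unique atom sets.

2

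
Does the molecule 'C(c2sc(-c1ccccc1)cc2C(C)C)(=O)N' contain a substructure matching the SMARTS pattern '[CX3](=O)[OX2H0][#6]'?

The pattern [CX3](=O)[OX2H0][#6] describes a carbonyl carbon bonded to an oxygen that is itself bonded to carbon (no H on that O) — an ester.
The closest candidate here is a primary amide (-C(=O)NH2), but the carbonyl is bonded to N, not to an O-C linkage. No other fragment satisfies the full query, so there is no match.

No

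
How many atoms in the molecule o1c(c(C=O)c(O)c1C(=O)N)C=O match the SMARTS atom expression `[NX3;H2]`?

The query [NX3;H2] means: aliphatic N with 3 total connections, two of them H — an -NH2 nitrogen (amine or amide).
Check the 13 heavy atoms by environment: 1× o (aromatic, H0, X2) → no; 4× c (aromatic, H0, X3) → no; 2× C (H1, X3) → no; 3× O (H0, X1) → no; 1× O (H1, X2) → no; 1× C (H0, X3) → no; 1× N (H2, X3) → match.
That gives 1 matching atom.

1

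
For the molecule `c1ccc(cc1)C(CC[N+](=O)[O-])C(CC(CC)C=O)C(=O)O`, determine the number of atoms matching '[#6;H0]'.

2

The query [#6;H0] means: any carbon with no attached hydrogen.
Check the 22 heavy atoms by environment: 4× C (H2) → no; 4× C (H1) → no; 1× c (aromatic, H0) → match; 5× c (aromatic, H1) → no; 1× C (H3) → no; 1× C (H0) → match; 3× O (H0) → no; 1× O (H1) → no; 1× N (charge +1, H0) → no; 1× O (charge -1, H0) → no.
Summing the matching environments: 1 + 1 = 2 matching atoms.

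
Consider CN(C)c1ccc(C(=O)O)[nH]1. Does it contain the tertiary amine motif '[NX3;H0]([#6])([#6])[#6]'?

Yes

The pattern [NX3;H0]([#6])([#6])[#6] describes a trivalent nitrogen with no H, bonded to three carbons — a tertiary amine.
The molecule carries a dimethylamino group (-N(CH3)2), whose atoms satisfy every constraint of the query, so the pattern matches.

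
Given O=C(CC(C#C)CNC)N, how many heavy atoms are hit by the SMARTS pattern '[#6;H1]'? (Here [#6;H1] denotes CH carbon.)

2

The query [#6;H1] means: any carbon bearing exactly one hydrogen.
Check the 10 heavy atoms by environment: 2× C (H2) → no; 2× C (H1) → match; 1× N (H1) → no; 1× C (H3) → no; 2× C (H0) → no; 1× O (H0) → no; 1× N (H2) → no.
That gives 2 matching atoms.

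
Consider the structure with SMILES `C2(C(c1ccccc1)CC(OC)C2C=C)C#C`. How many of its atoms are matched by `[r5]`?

The query [r5] means: r5 matches atoms in a five-membered ring.
Check the 17 heavy atoms by environment: 5× C (in 5-ring) → match; 1× O (acyclic) → no; 5× C (acyclic) → no; 6× c (aromatic, in 6-ring) → no.
That gives 5 matching atoms.

5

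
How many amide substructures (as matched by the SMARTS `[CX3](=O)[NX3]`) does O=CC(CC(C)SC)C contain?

[CX3](=O)[NX3] is the SMARTS for an amide: a carbonyl carbon bonded to a trivalent nitrogen.
No fragment in the molecule satisfies every constraint, giving 0 matches.

0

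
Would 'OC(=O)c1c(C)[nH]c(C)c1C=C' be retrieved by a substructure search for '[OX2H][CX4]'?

The pattern [OX2H][CX4] describes a hydroxyl oxygen bound to an sp3 (X4) carbon — an aliphatic alcohol.
The closest candidate here is a carboxylic acid group (-C(=O)OH), but the -OH is on a CX3 carbonyl carbon, not a CX4 carbon. No other fragment satisfies the full query, so there is no match.

No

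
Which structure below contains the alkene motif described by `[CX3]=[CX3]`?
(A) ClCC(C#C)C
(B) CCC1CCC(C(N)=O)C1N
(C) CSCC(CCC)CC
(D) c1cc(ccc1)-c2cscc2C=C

[CX3]=[CX3] describes a non-aromatic C=C double bond between two sp2 carbons (an alkene).
(A) has an ethynyl group (-C#CH) but the C-C bond is a triple bond, not a double bond.
(B) has an ethyl group (-CH2CH3) but its C-C bond is a single bond between CX4 carbons, not CX3=CX3.
(C) has an ethyl group (-CH2CH3) but its C-C bond is a single bond between CX4 carbons, not CX3=CX3.
(D) contains a vinyl group (-CH=CH2), which satisfies every atom and bond constraint.
So the answer is (D).

D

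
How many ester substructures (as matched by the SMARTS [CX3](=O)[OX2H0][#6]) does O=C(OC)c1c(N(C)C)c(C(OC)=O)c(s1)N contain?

[CX3](=O)[OX2H0][#6] is the SMARTS for an ester: a carbonyl carbon bonded to an oxygen that is itself bonded to carbon (no H on that O).
The molecule carries 2 separate instances of a methyl-ester group (-C(=O)OCH3) meeting every constraint; each maps to a distinct set of atoms, giving 2 matches.

2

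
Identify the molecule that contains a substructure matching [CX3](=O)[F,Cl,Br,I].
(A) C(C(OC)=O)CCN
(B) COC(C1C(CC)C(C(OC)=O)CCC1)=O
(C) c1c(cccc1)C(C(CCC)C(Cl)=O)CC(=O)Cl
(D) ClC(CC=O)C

[CX3](=O)[F,Cl,Br,I] describes a carbonyl carbon bonded to a halogen (an acyl halide).
(A) has a methyl-ester group (-C(=O)OCH3) but the carbonyl is bonded to -O-C, not to a halogen.
(B) has a methyl-ester group (-C(=O)OCH3) but the carbonyl is bonded to -O-C, not to a halogen.
(C) contains an acyl chloride (-C(=O)Cl), which satisfies every atom and bond constraint.
(D) has a chloro substituent but the Cl is not on a carbonyl carbon.
So the answer is (C).

C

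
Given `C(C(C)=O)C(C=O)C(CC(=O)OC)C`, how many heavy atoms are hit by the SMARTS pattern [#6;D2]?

3

The query [#6;D2] means: any carbon bonded to exactly two heavy atoms.
Check the 14 heavy atoms by environment: 3× C (D2) → match; 4× C (D3) → no; 3× O (D1) → no; 3× C (D1) → no; 1× O (D2) → no.
That gives 3 matching atoms.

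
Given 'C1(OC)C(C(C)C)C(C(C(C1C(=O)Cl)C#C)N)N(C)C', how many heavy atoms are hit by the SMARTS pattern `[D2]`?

Check the 20 heavy atoms by environment: 8× C (D3) → no; 1× N (D1) → no; 6× C (D1) → no; 1× O (D1) → no; 1× Cl (D1) → no; 1× N (D3) → no; 1× O (D2) → match; 1× C (D2) → match.
Summing the matching environments: 1 + 1 = 2 matching atoms.

2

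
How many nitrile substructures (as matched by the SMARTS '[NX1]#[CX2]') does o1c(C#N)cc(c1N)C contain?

1

[NX1]#[CX2] is the SMARTS for a nitrile: a nitrogen triple-bonded to a two-connected carbon.
Exactly one fragment in the molecule meets all constraints, giving 1 match.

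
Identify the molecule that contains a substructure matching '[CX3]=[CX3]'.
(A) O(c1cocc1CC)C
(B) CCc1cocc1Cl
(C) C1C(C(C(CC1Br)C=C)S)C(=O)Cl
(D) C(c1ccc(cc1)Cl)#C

C

[CX3]=[CX3] describes a non-aromatic C=C double bond between two sp2 carbons (an alkene).
(A) has an ethyl group (-CH2CH3) but its C-C bond is a single bond between CX4 carbons, not CX3=CX3.
(B) has an ethyl group (-CH2CH3) but its C-C bond is a single bond between CX4 carbons, not CX3=CX3.
(C) contains a vinyl group (-CH=CH2), which satisfies every atom and bond constraint.
(D) has an ethynyl group (-C#CH) but the C-C bond is a triple bond, not a double bond.
So the answer is (C).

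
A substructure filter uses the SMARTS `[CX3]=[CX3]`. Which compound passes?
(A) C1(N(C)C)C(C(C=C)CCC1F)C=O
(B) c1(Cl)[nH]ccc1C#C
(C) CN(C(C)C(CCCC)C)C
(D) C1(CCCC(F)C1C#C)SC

[CX3]=[CX3] describes a non-aromatic C=C double bond between two sp2 carbons (an alkene).
(A) contains a vinyl group (-CH=CH2), which satisfies every atom and bond constraint.
(B) has an ethynyl group (-C#CH) but the C-C bond is a triple bond, not a double bond.
(C) has an ethyl group (-CH2CH3) but its C-C bond is a single bond between CX4 carbons, not CX3=CX3.
(D) has an ethynyl group (-C#CH) but the C-C bond is a triple bond, not a double bond.
So the answer is (A).

A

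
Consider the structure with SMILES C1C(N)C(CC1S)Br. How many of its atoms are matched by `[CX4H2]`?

Check the 8 heavy atoms by environment: 3× C (H1, X4) → no; 2× C (H2, X4) → match; 1× N (H2, X3) → no; 1× S (H1, X2) → no; 1× Br (H0, X1) → no.
That gives 2 matching atoms.

2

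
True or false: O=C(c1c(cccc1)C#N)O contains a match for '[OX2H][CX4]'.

The pattern [OX2H][CX4] describes a hydroxyl oxygen bound to an sp3 (X4) carbon — an aliphatic alcohol.
The closest candidate here is a carboxylic acid group (-C(=O)OH), but the -OH is on a CX3 carbonyl carbon, not a CX4 carbon. No other fragment satisfies the full query, so there is no match.

False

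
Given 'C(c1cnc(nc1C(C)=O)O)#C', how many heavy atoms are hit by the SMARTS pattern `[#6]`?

8

Check the 12 heavy atoms by environment: 2× n (aromatic) → no; 4× c (aromatic) → match; 4× C → match; 2× O → no.
Summing the matching environments: 4 + 4 = 8 matching atoms.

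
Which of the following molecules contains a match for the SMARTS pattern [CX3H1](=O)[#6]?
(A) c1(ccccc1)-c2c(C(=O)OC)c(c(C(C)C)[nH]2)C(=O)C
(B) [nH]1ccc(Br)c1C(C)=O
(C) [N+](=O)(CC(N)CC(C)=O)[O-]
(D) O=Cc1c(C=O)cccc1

[CX3H1](=O)[#6] describes an sp2 carbon with one H, double-bonded to O and single-bonded to carbon (an aldehyde).
(A) has an acetyl/ketone group (-C(=O)CH3) but the carbonyl carbon has H0 (two carbon neighbours), not H1.
(B) has an acetyl/ketone group (-C(=O)CH3) but the carbonyl carbon has H0 (two carbon neighbours), not H1.
(C) has an acetyl/ketone group (-C(=O)CH3) but the carbonyl carbon has H0 (two carbon neighbours), not H1.
(D) contains an aldehyde (-CHO), which satisfies every atom and bond constraint.
So the answer is (D).

D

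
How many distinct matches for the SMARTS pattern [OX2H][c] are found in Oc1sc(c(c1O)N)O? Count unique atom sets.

3

[OX2H][c] is the SMARTS for a phenol: a hydroxyl oxygen attached to an aromatic carbon.
The molecule carries 3 separate instances of a hydroxyl group (-OH) meeting every constraint; each maps to a distinct set of atoms, giving 3 matches.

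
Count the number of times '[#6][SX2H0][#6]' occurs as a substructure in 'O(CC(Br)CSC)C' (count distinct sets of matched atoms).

[#6][SX2H0][#6] is the SMARTS for a thioether: an aliphatic sulfur bridging two carbons with no H on the sulfur.
Exactly one fragment in the molecule meets all constraints, giving 1 match.

1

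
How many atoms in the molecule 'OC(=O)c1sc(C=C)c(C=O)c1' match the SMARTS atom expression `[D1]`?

4

The query [D1] means: atom with exactly one heavy-atom neighbour (degree 1).
Check the 12 heavy atoms by environment: 1× s (aromatic, D2) → no; 3× c (aromatic, D3) → no; 1× c (aromatic, D2) → no; 2× C (D2) → no; 3× O (D1) → match; 1× C (D3) → no; 1× C (D1) → match.
Summing the matching environments: 3 + 1 = 4 matching atoms.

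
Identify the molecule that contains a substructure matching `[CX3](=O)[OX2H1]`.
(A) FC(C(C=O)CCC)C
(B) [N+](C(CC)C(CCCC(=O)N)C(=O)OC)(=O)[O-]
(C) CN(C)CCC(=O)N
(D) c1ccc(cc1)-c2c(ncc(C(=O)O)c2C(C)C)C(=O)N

[CX3](=O)[OX2H1] describes an sp2 carbon double-bonded to O and single-bonded to an -OH oxygen (a carboxylic acid).
(A) has an aldehyde (-CHO) but there is no singly-bonded oxygen on the carbonyl carbon.
(B) has a primary amide (-C(=O)NH2) but the carbonyl is bonded to N, not to an -OH oxygen.
(C) has a primary amide (-C(=O)NH2) but the carbonyl is bonded to N, not to an -OH oxygen.
(D) contains a carboxylic acid group (-C(=O)OH), which satisfies every atom and bond constraint.
So the answer is (D).

D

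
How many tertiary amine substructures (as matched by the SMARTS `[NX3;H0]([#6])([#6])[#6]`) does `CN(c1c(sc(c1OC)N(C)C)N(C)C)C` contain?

3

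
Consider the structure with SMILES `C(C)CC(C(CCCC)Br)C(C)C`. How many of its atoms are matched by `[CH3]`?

The query [CH3] means: aliphatic carbon with exactly three hydrogens.
Check the 13 heavy atoms by environment: 4× C (H3) → match; 5× C (H2) → no; 3× C (H1) → no; 1× Br (H0) → no.
That gives 4 matching atoms.

4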